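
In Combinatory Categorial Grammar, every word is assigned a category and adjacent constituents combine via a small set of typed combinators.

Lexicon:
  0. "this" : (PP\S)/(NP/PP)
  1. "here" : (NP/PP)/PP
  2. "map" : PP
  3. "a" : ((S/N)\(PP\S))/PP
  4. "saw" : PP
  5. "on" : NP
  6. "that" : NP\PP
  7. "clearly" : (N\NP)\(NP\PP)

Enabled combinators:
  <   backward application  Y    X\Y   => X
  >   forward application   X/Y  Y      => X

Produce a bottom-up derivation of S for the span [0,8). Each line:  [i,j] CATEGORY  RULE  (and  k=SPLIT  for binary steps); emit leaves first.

[0,1] (PP\S)/(NP/PP)  lex  "this"
[1,2] (NP/PP)/PP  lex  "here"
[2,3] PP  lex  "map"
[1,3] NP/PP  >  k=2
[0,3] PP\S  >  k=1
[3,4] ((S/N)\(PP\S))/PP  lex  "a"
[4,5] PP  lex  "saw"
[3,5] (S/N)\(PP\S)  >  k=4
[0,5] S/N  <  k=3
[5,6] NP  lex  "on"
[6,7] NP\PP  lex  "that"
[7,8] (N\NP)\(NP\PP)  lex  "clearly"
[6,8] N\NP  <  k=7
[5,8] N  <  k=6
[0,8] S  >  k=5

[0,8] S   >
  [0,5] S/N   <
    [0,3] PP\S   >
      [0,1] "this" : (PP\S)/(NP/PP)
      [1,3] NP/PP   >
        [1,2] "here" : (NP/PP)/PP
        [2,3] "map" : PP
    [3,5] (S/N)\(PP\S)   >
      [3,4] "a" : ((S/N)\(PP\S))/PP
      [4,5] "saw" : PP
  [5,8] N   <
    [5,6] "on" : NP
    [6,8] N\NP   <
      [6,7] "that" : NP\PP
      [7,8] "clearly" : (N\NP)\(NP\PP)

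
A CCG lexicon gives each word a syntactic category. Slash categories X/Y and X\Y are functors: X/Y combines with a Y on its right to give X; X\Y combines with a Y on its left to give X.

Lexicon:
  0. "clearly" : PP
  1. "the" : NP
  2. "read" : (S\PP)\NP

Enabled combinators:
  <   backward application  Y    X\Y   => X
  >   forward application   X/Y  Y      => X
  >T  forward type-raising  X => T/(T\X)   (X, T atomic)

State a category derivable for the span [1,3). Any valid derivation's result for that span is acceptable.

S\PP

[0,3] S   >
  [0,1] S/(S\PP)   >T
    [0,1] "clearly" : PP
  [1,3] S\PP   <
    [1,2] "the" : NP
    [2,3] "read" : (S\PP)\NP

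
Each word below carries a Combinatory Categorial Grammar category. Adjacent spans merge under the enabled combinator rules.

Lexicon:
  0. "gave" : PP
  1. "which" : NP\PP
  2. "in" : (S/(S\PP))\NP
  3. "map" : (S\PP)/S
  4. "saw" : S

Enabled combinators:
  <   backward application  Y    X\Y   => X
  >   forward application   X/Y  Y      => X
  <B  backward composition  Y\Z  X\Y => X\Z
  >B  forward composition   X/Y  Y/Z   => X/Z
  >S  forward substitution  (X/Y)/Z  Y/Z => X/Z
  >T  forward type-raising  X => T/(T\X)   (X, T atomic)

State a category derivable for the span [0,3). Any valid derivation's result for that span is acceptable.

[0,5] S   >
  [0,3] S/(S\PP)   <
    [0,2] NP   >
      [0,1] NP/(NP\PP)   >T
        [0,1] "gave" : PP
      [1,2] "which" : NP\PP
    [2,3] "in" : (S/(S\PP))\NP
  [3,5] S\PP   >
    [3,4] "map" : (S\PP)/S
    [4,5] "saw" : S

S/(S\PP)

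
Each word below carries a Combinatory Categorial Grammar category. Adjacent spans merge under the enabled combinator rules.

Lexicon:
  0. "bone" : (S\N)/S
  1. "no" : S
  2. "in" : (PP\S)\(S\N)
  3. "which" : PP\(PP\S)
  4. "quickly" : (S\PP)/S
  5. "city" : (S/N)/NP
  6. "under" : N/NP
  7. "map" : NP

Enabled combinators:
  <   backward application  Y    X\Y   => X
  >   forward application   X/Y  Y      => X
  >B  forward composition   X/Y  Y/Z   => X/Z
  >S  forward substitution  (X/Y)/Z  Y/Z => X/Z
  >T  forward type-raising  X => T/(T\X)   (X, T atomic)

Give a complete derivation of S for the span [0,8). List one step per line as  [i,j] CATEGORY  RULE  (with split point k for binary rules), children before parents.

[0,8] S   <
  [0,4] PP   <
    [0,3] PP\S   <
      [0,2] S\N   >
        [0,1] "bone" : (S\N)/S
        [1,2] "no" : S
      [2,3] "in" : (PP\S)\(S\N)
    [3,4] "which" : PP\(PP\S)
  [4,8] S\PP   >
    [4,5] "quickly" : (S\PP)/S
    [5,8] S   >
      [5,7] S/NP   >S
        [5,6] "city" : (S/N)/NP
        [6,7] "under" : N/NP
      [7,8] "map" : NP

[0,1] (S\N)/S  lex  "bone"
[1,2] S  lex  "no"
[0,2] S\N  >  k=1
[2,3] (PP\S)\(S\N)  lex  "in"
[0,3] PP\S  <  k=2
[3,4] PP\(PP\S)  lex  "which"
[0,4] PP  <  k=3
[4,5] (S\PP)/S  lex  "quickly"
[5,6] (S/N)/NP  lex  "city"
[6,7] N/NP  lex  "under"
[5,7] S/NP  >S  k=6
[7,8] NP  lex  "map"
[5,8] S  >  k=7
[4,8] S\PP  >  k=5
[0,8] S  <  k=4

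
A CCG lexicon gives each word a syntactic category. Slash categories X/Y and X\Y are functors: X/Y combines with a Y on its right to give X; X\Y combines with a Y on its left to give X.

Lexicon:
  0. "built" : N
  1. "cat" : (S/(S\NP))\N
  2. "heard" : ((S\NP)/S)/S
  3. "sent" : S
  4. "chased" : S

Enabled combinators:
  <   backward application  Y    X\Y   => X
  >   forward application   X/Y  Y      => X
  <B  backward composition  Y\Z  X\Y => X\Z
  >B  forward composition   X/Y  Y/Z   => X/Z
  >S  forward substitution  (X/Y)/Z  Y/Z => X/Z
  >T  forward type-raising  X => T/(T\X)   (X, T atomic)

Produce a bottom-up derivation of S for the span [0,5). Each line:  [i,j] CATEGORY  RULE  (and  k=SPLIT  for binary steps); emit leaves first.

[0,5] S   >
  [0,2] S/(S\NP)   <
    [0,1] "built" : N
    [1,2] "cat" : (S/(S\NP))\N
  [2,5] S\NP   >
    [2,4] (S\NP)/S   >
      [2,3] "heard" : ((S\NP)/S)/S
      [3,4] "sent" : S
    [4,5] "chased" : S

[0,1] N  lex  "built"
[1,2] (S/(S\NP))\N  lex  "cat"
[0,2] S/(S\NP)  <  k=1
[2,3] ((S\NP)/S)/S  lex  "heard"
[3,4] S  lex  "sent"
[2,4] (S\NP)/S  >  k=3
[4,5] S  lex  "chased"
[2,5] S\NP  >  k=4
[0,5] S  >  k=2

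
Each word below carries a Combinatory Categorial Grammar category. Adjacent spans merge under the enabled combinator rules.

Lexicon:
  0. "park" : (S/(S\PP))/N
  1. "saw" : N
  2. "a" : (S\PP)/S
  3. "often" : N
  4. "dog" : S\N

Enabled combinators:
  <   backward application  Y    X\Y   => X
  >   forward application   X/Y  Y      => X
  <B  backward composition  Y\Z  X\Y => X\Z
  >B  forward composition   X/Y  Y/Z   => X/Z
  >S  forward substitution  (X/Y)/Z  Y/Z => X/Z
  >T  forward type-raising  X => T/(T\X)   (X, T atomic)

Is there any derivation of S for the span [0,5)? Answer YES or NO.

YES

[0,5] S   >
  [0,2] S/(S\PP)   >
    [0,1] "park" : (S/(S\PP))/N
    [1,2] "saw" : N
  [2,5] S\PP   >
    [2,3] "a" : (S\PP)/S
    [3,5] S   >
      [3,4] S/(S\N)   >T
        [3,4] "often" : N
      [4,5] "dog" : S\N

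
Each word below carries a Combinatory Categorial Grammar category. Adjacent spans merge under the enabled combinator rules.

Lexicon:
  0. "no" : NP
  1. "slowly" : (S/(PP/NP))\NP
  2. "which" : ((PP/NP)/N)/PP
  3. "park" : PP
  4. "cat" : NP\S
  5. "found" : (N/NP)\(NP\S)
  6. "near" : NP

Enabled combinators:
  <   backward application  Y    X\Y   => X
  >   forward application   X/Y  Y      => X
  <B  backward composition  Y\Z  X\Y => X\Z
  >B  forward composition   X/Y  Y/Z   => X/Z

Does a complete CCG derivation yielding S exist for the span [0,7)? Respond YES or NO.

[0,7] S   >
  [0,6] S/NP   >B
    [0,4] S/N   >B
      [0,2] S/(PP/NP)   <
        [0,1] "no" : NP
        [1,2] "slowly" : (S/(PP/NP))\NP
      [2,4] (PP/NP)/N   >
        [2,3] "which" : ((PP/NP)/N)/PP
        [3,4] "park" : PP
    [4,6] N/NP   <
      [4,5] "cat" : NP\S
      [5,6] "found" : (N/NP)\(NP\S)
  [6,7] "near" : NP

YES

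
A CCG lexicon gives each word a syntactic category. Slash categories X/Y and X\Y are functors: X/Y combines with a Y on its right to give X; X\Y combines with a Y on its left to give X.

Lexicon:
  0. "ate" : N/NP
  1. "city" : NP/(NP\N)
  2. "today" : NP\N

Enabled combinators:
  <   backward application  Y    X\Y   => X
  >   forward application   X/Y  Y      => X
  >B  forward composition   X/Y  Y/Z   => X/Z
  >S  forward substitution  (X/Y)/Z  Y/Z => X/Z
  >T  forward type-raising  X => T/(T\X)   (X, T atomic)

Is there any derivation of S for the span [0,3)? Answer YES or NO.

N/NP NP/(NP\N) NP\N
CKY chart[0,3] = {N, N/(NP\NP), N/(N\N), NP/(NP\N), PP/(PP\N), S/(S\N)}; S ∉ chart

NO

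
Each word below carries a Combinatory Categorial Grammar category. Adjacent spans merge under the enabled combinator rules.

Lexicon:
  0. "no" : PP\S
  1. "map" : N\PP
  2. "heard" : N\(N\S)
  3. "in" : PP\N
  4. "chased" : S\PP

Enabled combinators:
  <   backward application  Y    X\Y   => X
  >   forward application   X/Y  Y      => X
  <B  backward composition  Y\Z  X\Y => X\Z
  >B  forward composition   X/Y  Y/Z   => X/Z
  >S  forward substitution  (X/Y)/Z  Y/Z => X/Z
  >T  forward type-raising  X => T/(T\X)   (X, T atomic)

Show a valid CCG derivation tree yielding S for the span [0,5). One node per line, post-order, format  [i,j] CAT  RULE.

[0,1] PP\S  lex  "no"
[1,2] N\PP  lex  "map"
[0,2] N\S  <B  k=1
[2,3] N\(N\S)  lex  "heard"
[0,3] N  <  k=2
[3,4] PP\N  lex  "in"
[4,5] S\PP  lex  "chased"
[3,5] S\N  <B  k=4
[0,5] S  <  k=3

[0,5] S   <
  [0,3] N   <
    [0,2] N\S   <B
      [0,1] "no" : PP\S
      [1,2] "map" : N\PP
    [2,3] "heard" : N\(N\S)
  [3,5] S\N   <B
    [3,4] "in" : PP\N
    [4,5] "chased" : S\PP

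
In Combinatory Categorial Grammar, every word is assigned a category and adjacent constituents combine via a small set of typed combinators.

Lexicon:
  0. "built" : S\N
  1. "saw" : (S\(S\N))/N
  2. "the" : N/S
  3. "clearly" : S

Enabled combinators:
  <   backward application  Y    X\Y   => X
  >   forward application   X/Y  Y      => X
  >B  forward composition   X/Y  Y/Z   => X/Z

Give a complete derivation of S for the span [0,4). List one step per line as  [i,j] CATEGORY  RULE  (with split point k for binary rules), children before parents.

[0,4] S   <
  [0,1] "built" : S\N
  [1,4] S\(S\N)   >
    [1,2] "saw" : (S\(S\N))/N
    [2,4] N   >
      [2,3] "the" : N/S
      [3,4] "clearly" : S

[0,1] S\N  lex  "built"
[1,2] (S\(S\N))/N  lex  "saw"
[2,3] N/S  lex  "the"
[3,4] S  lex  "clearly"
[2,4] N  >  k=3
[1,4] S\(S\N)  >  k=2
[0,4] S  <  k=1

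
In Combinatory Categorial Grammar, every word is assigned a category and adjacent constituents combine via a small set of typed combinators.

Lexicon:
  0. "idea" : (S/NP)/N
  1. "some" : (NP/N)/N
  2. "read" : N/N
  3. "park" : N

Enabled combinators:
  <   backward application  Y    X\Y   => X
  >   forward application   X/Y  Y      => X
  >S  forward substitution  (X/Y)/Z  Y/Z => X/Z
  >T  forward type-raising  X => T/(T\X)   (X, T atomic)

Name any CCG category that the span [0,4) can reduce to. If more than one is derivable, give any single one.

[0,4] S   >
  [0,3] S/N   >S
    [0,1] "idea" : (S/NP)/N
    [1,3] NP/N   >S
      [1,2] "some" : (NP/N)/N
      [2,3] "read" : N/N
  [3,4] "park" : N

S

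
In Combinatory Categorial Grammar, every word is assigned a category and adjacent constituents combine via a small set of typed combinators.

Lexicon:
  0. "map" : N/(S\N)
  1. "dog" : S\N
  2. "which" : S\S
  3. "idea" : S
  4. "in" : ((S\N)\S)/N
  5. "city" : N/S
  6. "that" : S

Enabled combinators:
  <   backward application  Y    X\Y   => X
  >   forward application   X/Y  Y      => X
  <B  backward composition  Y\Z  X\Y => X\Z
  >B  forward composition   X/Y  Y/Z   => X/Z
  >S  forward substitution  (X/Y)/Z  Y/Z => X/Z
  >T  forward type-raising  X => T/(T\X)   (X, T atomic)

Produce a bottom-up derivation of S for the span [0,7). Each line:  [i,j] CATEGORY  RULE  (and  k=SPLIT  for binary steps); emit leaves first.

[0,1] N/(S\N)  lex  "map"
[1,2] S\N  lex  "dog"
[2,3] S\S  lex  "which"
[1,3] S\N  <B  k=2
[0,3] N  >  k=1
[3,4] S  lex  "idea"
[4,5] ((S\N)\S)/N  lex  "in"
[5,6] N/S  lex  "city"
[6,7] S  lex  "that"
[5,7] N  >  k=6
[4,7] (S\N)\S  >  k=5
[3,7] S\N  <  k=4
[0,7] S  <  k=3

[0,7] S   <
  [0,3] N   >
    [0,1] "map" : N/(S\N)
    [1,3] S\N   <B
      [1,2] "dog" : S\N
      [2,3] "which" : S\S
  [3,7] S\N   <
    [3,4] "idea" : S
    [4,7] (S\N)\S   >
      [4,5] "in" : ((S\N)\S)/N
      [5,7] N   >
        [5,6] "city" : N/S
        [6,7] "that" : S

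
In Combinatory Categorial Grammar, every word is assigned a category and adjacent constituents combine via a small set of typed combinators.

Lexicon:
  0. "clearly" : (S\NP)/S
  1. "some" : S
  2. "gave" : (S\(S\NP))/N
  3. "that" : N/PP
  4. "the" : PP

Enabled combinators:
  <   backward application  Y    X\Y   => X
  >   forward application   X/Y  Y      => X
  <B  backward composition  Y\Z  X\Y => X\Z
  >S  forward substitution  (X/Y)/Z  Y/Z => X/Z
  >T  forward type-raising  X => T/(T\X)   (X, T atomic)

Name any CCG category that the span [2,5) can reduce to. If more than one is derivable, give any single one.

S\(S\NP)

[0,5] S   <
  [0,2] S\NP   >
    [0,1] "clearly" : (S\NP)/S
    [1,2] "some" : S
  [2,5] S\(S\NP)   >
    [2,3] "gave" : (S\(S\NP))/N
    [3,5] N   >
      [3,4] "that" : N/PP
      [4,5] "the" : PP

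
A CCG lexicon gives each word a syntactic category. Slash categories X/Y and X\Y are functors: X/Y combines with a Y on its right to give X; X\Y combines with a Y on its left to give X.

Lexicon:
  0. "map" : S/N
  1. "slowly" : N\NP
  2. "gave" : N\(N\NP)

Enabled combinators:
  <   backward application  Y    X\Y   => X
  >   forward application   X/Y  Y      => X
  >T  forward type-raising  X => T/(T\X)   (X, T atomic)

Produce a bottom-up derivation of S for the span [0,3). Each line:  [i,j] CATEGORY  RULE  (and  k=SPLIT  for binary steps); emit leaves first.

[0,3] S   >
  [0,1] "map" : S/N
  [1,3] N   <
    [1,2] "slowly" : N\NP
    [2,3] "gave" : N\(N\NP)

[0,1] S/N  lex  "map"
[1,2] N\NP  lex  "slowly"
[2,3] N\(N\NP)  lex  "gave"
[1,3] N  <  k=2
[0,3] S  >  k=1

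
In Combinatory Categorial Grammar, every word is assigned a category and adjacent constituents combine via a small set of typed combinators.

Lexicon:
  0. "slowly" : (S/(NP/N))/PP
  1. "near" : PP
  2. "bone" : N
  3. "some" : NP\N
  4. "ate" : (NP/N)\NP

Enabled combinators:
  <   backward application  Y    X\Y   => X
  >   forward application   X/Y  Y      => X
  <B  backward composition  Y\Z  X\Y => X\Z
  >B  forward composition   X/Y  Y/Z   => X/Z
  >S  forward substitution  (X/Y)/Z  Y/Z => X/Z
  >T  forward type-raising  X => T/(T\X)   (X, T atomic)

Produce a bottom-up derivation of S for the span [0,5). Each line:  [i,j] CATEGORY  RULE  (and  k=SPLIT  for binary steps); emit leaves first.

[0,5] S   >
  [0,2] S/(NP/N)   >
    [0,1] "slowly" : (S/(NP/N))/PP
    [1,2] "near" : PP
  [2,5] NP/N   <
    [2,4] NP   <
      [2,3] "bone" : N
      [3,4] "some" : NP\N
    [4,5] "ate" : (NP/N)\NP

[0,1] (S/(NP/N))/PP  lex  "slowly"
[1,2] PP  lex  "near"
[0,2] S/(NP/N)  >  k=1
[2,3] N  lex  "bone"
[3,4] NP\N  lex  "some"
[2,4] NP  <  k=3
[4,5] (NP/N)\NP  lex  "ate"
[2,5] NP/N  <  k=4
[0,5] S  >  k=2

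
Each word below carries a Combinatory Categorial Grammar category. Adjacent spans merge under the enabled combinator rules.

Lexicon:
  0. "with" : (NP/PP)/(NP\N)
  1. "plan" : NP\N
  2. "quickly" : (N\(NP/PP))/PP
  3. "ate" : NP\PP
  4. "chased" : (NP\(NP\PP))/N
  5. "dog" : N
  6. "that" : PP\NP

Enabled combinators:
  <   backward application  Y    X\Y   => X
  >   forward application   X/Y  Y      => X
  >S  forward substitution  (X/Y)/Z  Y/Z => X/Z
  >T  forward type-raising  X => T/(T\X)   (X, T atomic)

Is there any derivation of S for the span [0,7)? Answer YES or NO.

(NP/PP)/(NP\N) NP\N (N\(NP/PP))/PP NP\PP (NP\(NP\PP))/N N PP\NP
CKY chart[0,7] = {N, N/(N\N), NP/(NP\N), PP/(PP\N), S/(S\N)}; S ∉ chart

NO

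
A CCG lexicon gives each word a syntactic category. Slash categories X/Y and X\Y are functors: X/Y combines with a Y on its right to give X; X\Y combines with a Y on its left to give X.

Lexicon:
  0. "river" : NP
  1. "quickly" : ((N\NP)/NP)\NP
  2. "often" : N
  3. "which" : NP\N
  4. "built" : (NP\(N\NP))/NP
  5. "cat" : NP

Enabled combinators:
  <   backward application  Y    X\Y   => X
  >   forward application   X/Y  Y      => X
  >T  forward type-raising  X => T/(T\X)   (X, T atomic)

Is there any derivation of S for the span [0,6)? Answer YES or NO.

NO

NP ((N\NP)/NP)\NP N NP\N (NP\(N\NP))/NP NP
CKY chart[0,6] = {N/(N\NP), NP, NP/(NP\NP), PP/(PP\NP), S/(S\NP)}; S ∉ chart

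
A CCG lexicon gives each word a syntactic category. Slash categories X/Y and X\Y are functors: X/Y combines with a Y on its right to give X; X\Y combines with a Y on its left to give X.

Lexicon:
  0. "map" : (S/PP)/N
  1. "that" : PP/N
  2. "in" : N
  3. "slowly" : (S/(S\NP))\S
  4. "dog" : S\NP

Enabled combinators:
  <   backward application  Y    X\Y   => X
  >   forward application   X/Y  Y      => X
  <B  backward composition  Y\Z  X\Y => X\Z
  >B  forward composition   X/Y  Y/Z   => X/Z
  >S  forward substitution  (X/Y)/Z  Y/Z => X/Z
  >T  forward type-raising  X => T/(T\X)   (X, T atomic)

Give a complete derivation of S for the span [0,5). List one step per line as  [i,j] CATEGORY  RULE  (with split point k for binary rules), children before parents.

[0,1] (S/PP)/N  lex  "map"
[1,2] PP/N  lex  "that"
[0,2] S/N  >S  k=1
[2,3] N  lex  "in"
[0,3] S  >  k=2
[3,4] (S/(S\NP))\S  lex  "slowly"
[0,4] S/(S\NP)  <  k=3
[4,5] S\NP  lex  "dog"
[0,5] S  >  k=4

[0,5] S   >
  [0,4] S/(S\NP)   <
    [0,3] S   >
      [0,2] S/N   >S
        [0,1] "map" : (S/PP)/N
        [1,2] "that" : PP/N
      [2,3] "in" : N
    [3,4] "slowly" : (S/(S\NP))\S
  [4,5] "dog" : S\NP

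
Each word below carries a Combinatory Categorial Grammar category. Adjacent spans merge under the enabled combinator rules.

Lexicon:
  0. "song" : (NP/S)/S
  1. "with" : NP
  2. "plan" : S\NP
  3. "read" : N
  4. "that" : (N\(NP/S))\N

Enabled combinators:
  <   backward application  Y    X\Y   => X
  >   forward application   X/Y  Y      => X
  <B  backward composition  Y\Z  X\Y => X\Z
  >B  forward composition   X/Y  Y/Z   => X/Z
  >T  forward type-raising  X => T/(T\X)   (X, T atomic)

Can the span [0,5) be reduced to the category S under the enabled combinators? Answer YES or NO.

NO

(NP/S)/S NP S\NP N (N\(NP/S))\N
CKY chart[0,5] = {N, N/(N\N), NP/(NP\N), PP/(PP\N), S/(S\N)}; S ∉ chart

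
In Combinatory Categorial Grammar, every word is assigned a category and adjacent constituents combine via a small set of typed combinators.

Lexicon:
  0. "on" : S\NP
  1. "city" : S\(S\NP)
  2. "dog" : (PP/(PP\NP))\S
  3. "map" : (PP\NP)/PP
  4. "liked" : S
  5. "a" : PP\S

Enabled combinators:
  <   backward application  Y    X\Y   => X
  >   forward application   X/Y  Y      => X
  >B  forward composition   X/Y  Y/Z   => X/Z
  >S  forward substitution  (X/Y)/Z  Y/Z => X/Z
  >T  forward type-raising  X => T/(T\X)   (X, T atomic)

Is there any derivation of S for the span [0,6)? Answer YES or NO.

S\NP S\(S\NP) (PP/(PP\NP))\S (PP\NP)/PP S PP\S
CKY chart[0,6] = {N/(N\PP), NP/(NP\PP), PP, PP/(PP\PP), S/(S\PP)}; S ∉ chart

NO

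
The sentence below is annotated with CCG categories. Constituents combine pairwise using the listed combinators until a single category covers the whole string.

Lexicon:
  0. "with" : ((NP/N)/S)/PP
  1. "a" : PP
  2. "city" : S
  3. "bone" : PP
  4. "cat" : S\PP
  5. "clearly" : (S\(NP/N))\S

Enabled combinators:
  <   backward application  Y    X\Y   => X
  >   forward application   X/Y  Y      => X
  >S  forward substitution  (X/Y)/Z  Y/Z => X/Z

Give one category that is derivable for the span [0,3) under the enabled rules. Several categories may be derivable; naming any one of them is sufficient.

[0,6] S   <
  [0,3] NP/N   >
    [0,2] (NP/N)/S   >
      [0,1] "with" : ((NP/N)/S)/PP
      [1,2] "a" : PP
    [2,3] "city" : S
  [3,6] S\(NP/N)   <
    [3,5] S   <
      [3,4] "bone" : PP
      [4,5] "cat" : S\PP
    [5,6] "clearly" : (S\(NP/N))\S

NP/N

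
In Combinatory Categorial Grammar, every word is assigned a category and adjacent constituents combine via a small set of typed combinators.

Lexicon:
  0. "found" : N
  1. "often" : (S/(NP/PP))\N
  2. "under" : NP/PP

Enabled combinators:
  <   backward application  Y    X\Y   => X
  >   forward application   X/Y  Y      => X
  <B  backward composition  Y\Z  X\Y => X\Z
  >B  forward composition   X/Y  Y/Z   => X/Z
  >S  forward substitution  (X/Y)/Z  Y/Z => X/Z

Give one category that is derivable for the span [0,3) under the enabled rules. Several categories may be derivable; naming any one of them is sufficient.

S

[0,3] S   >
  [0,2] S/(NP/PP)   <
    [0,1] "found" : N
    [1,2] "often" : (S/(NP/PP))\N
  [2,3] "under" : NP/PP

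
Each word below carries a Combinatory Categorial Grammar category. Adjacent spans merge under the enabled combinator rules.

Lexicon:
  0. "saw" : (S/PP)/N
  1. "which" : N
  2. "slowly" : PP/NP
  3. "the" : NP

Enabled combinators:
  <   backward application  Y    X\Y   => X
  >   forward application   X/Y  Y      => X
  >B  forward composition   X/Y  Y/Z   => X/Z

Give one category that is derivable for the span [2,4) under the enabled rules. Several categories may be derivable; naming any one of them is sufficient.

PP

[0,4] S   >
  [0,2] S/PP   >
    [0,1] "saw" : (S/PP)/N
    [1,2] "which" : N
  [2,4] PP   >
    [2,3] "slowly" : PP/NP
    [3,4] "the" : NP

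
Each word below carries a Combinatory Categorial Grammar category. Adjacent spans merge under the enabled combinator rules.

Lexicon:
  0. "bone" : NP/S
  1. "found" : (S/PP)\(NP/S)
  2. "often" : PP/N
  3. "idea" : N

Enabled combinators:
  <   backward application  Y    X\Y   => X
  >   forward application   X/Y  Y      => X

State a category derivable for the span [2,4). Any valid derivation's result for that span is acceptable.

PP

[0,4] S   >
  [0,2] S/PP   <
    [0,1] "bone" : NP/S
    [1,2] "found" : (S/PP)\(NP/S)
  [2,4] PP   >
    [2,3] "often" : PP/N
    [3,4] "idea" : N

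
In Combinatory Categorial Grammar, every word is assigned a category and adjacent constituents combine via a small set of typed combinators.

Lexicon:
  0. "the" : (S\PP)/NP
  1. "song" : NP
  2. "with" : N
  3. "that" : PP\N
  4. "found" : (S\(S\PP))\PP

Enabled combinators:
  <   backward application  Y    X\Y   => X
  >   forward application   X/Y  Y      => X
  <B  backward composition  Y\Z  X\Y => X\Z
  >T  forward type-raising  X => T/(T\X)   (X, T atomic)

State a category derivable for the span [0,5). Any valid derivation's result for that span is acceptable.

S

[0,5] S   <
  [0,2] S\PP   >
    [0,1] "the" : (S\PP)/NP
    [1,2] "song" : NP
  [2,5] S\(S\PP)   <
    [2,4] PP   >
      [2,3] PP/(PP\N)   >T
        [2,3] "with" : N
      [3,4] "that" : PP\N
    [4,5] "found" : (S\(S\PP))\PP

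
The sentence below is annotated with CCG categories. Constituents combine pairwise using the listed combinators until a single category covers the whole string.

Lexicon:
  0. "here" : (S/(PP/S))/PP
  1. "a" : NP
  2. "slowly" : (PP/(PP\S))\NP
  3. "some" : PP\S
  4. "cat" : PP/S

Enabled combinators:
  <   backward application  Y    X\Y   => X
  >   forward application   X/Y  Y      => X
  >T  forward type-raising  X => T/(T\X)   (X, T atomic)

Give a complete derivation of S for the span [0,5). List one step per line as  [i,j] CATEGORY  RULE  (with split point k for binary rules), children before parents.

[0,5] S   >
  [0,4] S/(PP/S)   >
    [0,1] "here" : (S/(PP/S))/PP
    [1,4] PP   >
      [1,3] PP/(PP\S)   <
        [1,2] "a" : NP
        [2,3] "slowly" : (PP/(PP\S))\NP
      [3,4] "some" : PP\S
  [4,5] "cat" : PP/S

[0,1] (S/(PP/S))/PP  lex  "here"
[1,2] NP  lex  "a"
[2,3] (PP/(PP\S))\NP  lex  "slowly"
[1,3] PP/(PP\S)  <  k=2
[3,4] PP\S  lex  "some"
[1,4] PP  >  k=3
[0,4] S/(PP/S)  >  k=1
[4,5] PP/S  lex  "cat"
[0,5] S  >  k=4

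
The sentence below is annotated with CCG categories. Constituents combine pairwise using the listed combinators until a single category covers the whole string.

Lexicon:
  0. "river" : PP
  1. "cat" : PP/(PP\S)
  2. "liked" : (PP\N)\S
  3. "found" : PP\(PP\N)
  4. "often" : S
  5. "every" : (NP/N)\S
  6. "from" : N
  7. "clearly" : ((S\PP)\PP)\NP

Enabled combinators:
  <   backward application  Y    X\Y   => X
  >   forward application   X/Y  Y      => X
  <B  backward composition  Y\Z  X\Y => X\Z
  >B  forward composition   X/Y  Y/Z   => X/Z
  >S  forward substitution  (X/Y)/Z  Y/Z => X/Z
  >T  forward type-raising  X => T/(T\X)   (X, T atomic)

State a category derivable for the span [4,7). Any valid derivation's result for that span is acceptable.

[0,8] S   <
  [0,1] "river" : PP
  [1,8] S\PP   <
    [1,4] PP   >
      [1,2] "cat" : PP/(PP\S)
      [2,4] PP\S   <B
        [2,3] "liked" : (PP\N)\S
        [3,4] "found" : PP\(PP\N)
    [4,8] (S\PP)\PP   <
      [4,7] NP   >
        [4,6] NP/N   <
          [4,5] "often" : S
          [5,6] "every" : (NP/N)\S
        [6,7] "from" : N
      [7,8] "clearly" : ((S\PP)\PP)\NP

NP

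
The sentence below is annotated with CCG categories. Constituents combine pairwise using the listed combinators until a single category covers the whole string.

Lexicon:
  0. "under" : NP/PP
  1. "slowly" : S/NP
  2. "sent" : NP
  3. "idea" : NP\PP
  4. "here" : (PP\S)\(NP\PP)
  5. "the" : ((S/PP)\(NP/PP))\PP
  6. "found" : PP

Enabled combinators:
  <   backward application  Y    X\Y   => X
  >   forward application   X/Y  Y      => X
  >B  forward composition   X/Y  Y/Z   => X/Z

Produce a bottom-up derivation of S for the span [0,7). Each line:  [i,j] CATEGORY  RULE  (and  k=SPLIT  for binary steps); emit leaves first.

[0,7] S   >
  [0,6] S/PP   <
    [0,1] "under" : NP/PP
    [1,6] (S/PP)\(NP/PP)   <
      [1,5] PP   <
        [1,3] S   >
          [1,2] "slowly" : S/NP
          [2,3] "sent" : NP
        [3,5] PP\S   <
          [3,4] "idea" : NP\PP
          [4,5] "here" : (PP\S)\(NP\PP)
      [5,6] "the" : ((S/PP)\(NP/PP))\PP
  [6,7] "found" : PP

[0,1] NP/PP  lex  "under"
[1,2] S/NP  lex  "slowly"
[2,3] NP  lex  "sent"
[1,3] S  >  k=2
[3,4] NP\PP  lex  "idea"
[4,5] (PP\S)\(NP\PP)  lex  "here"
[3,5] PP\S  <  k=4
[1,5] PP  <  k=3
[5,6] ((S/PP)\(NP/PP))\PP  lex  "the"
[1,6] (S/PP)\(NP/PP)  <  k=5
[0,6] S/PP  <  k=1
[6,7] PP  lex  "found"
[0,7] S  >  k=6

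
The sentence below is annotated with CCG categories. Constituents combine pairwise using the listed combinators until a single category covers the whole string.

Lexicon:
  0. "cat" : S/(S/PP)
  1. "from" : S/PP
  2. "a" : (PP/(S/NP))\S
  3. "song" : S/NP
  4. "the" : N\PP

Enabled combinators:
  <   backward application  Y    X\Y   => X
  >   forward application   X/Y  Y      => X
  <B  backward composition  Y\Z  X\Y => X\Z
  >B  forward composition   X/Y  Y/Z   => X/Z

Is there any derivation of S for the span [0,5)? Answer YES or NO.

S/(S/PP) S/PP (PP/(S/NP))\S S/NP N\PP
CKY chart[0,5] = {N}; S ∉ chart

NO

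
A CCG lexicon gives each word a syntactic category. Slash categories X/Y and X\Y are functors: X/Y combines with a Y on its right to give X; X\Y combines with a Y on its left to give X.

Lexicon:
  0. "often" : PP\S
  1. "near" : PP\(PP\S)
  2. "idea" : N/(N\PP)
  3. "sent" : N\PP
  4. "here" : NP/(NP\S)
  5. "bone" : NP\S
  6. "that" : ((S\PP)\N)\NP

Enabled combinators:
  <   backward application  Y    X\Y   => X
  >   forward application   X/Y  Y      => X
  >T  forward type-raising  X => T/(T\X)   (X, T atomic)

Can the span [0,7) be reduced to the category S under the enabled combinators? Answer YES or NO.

[0,7] S   <
  [0,2] PP   <
    [0,1] "often" : PP\S
    [1,2] "near" : PP\(PP\S)
  [2,7] S\PP   <
    [2,4] N   >
      [2,3] "idea" : N/(N\PP)
      [3,4] "sent" : N\PP
    [4,7] (S\PP)\N   <
      [4,6] NP   >
        [4,5] "here" : NP/(NP\S)
        [5,6] "bone" : NP\S
      [6,7] "that" : ((S\PP)\N)\NP

YES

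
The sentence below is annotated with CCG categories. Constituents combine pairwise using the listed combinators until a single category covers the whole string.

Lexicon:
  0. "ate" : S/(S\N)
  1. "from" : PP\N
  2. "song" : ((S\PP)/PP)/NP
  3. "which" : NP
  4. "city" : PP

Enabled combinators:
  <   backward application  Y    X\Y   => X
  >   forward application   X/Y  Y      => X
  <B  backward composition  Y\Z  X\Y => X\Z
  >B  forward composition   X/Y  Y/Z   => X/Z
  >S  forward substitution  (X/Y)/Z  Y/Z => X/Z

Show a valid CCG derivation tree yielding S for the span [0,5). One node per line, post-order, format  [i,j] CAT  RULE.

[0,1] S/(S\N)  lex  "ate"
[1,2] PP\N  lex  "from"
[2,3] ((S\PP)/PP)/NP  lex  "song"
[3,4] NP  lex  "which"
[2,4] (S\PP)/PP  >  k=3
[4,5] PP  lex  "city"
[2,5] S\PP  >  k=4
[1,5] S\N  <B  k=2
[0,5] S  >  k=1

[0,5] S   >
  [0,1] "ate" : S/(S\N)
  [1,5] S\N   <B
    [1,2] "from" : PP\N
    [2,5] S\PP   >
      [2,4] (S\PP)/PP   >
        [2,3] "song" : ((S\PP)/PP)/NP
        [3,4] "which" : NP
      [4,5] "city" : PP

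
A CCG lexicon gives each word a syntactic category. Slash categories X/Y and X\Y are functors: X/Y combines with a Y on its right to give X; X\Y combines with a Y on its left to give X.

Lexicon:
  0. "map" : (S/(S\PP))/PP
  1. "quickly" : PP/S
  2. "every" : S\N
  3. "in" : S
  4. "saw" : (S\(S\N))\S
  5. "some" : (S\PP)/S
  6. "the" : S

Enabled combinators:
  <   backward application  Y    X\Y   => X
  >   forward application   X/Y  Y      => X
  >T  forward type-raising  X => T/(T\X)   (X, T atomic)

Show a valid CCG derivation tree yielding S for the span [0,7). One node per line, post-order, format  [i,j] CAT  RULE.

[0,1] (S/(S\PP))/PP  lex  "map"
[1,2] PP/S  lex  "quickly"
[2,3] S\N  lex  "every"
[3,4] S  lex  "in"
[4,5] (S\(S\N))\S  lex  "saw"
[3,5] S\(S\N)  <  k=4
[2,5] S  <  k=3
[1,5] PP  >  k=2
[0,5] S/(S\PP)  >  k=1
[5,6] (S\PP)/S  lex  "some"
[6,7] S  lex  "the"
[5,7] S\PP  >  k=6
[0,7] S  >  k=5

[0,7] S   >
  [0,5] S/(S\PP)   >
    [0,1] "map" : (S/(S\PP))/PP
    [1,5] PP   >
      [1,2] "quickly" : PP/S
      [2,5] S   <
        [2,3] "every" : S\N
        [3,5] S\(S\N)   <
          [3,4] "in" : S
          [4,5] "saw" : (S\(S\N))\S
  [5,7] S\PP   >
    [5,6] "some" : (S\PP)/S
    [6,7] "the" : S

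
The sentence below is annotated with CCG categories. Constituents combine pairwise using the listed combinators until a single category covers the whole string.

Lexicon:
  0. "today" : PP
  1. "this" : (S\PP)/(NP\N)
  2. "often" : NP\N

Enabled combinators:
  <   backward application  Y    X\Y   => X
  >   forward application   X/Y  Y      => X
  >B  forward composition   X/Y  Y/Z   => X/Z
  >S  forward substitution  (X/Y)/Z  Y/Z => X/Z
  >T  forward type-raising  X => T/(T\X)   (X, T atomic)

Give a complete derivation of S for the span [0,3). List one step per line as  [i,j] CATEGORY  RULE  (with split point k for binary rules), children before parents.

[0,1] PP  lex  "today"
[1,2] (S\PP)/(NP\N)  lex  "this"
[2,3] NP\N  lex  "often"
[1,3] S\PP  >  k=2
[0,3] S  <  k=1

[0,3] S   <
  [0,1] "today" : PP
  [1,3] S\PP   >
    [1,2] "this" : (S\PP)/(NP\N)
    [2,3] "often" : NP\N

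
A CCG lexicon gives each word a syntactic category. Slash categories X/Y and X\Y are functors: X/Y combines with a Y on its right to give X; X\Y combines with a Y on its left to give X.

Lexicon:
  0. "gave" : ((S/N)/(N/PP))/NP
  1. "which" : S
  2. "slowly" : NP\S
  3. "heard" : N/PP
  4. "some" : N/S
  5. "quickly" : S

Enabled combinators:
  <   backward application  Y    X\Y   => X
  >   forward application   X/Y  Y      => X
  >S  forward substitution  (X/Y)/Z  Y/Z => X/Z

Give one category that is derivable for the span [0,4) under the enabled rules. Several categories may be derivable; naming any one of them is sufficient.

[0,6] S   >
  [0,4] S/N   >
    [0,3] (S/N)/(N/PP)   >
      [0,1] "gave" : ((S/N)/(N/PP))/NP
      [1,3] NP   <
        [1,2] "which" : S
        [2,3] "slowly" : NP\S
    [3,4] "heard" : N/PP
  [4,6] N   >
    [4,5] "some" : N/S
    [5,6] "quickly" : S

S/N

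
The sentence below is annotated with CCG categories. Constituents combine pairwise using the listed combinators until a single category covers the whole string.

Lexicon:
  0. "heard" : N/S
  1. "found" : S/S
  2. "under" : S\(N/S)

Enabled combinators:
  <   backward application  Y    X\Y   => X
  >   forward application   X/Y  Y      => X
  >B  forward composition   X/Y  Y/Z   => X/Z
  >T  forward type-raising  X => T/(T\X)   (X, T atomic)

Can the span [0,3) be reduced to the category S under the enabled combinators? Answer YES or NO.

[0,3] S   <
  [0,2] N/S   >B
    [0,1] "heard" : N/S
    [1,2] "found" : S/S
  [2,3] "under" : S\(N/S)

YES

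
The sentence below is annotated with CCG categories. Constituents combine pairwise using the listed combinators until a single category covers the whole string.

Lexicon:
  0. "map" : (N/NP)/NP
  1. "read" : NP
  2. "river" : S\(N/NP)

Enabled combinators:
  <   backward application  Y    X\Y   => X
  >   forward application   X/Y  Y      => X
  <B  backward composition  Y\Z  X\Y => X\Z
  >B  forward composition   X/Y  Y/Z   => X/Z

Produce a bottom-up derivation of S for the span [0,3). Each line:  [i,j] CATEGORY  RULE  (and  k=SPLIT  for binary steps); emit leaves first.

[0,1] (N/NP)/NP  lex  "map"
[1,2] NP  lex  "read"
[0,2] N/NP  >  k=1
[2,3] S\(N/NP)  lex  "river"
[0,3] S  <  k=2

[0,3] S   <
  [0,2] N/NP   >
    [0,1] "map" : (N/NP)/NP
    [1,2] "read" : NP
  [2,3] "river" : S\(N/NP)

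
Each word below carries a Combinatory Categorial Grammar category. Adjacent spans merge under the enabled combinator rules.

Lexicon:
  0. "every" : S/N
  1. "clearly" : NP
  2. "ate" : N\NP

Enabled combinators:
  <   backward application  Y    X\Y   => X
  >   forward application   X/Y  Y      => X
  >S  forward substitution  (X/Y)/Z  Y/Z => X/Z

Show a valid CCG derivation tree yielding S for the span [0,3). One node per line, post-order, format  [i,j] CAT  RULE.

[0,1] S/N  lex  "every"
[1,2] NP  lex  "clearly"
[2,3] N\NP  lex  "ate"
[1,3] N  <  k=2
[0,3] S  >  k=1

[0,3] S   >
  [0,1] "every" : S/N
  [1,3] N   <
    [1,2] "clearly" : NP
    [2,3] "ate" : N\NP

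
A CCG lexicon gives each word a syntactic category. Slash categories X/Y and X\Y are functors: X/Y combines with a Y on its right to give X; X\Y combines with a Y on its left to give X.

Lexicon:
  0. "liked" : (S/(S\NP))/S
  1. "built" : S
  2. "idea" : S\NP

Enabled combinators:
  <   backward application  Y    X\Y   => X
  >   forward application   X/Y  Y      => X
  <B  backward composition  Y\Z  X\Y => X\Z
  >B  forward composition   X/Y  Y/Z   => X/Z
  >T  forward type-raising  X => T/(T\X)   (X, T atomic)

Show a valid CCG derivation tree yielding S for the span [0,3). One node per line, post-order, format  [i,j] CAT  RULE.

[0,3] S   >
  [0,2] S/(S\NP)   >
    [0,1] "liked" : (S/(S\NP))/S
    [1,2] "built" : S
  [2,3] "idea" : S\NP

[0,1] (S/(S\NP))/S  lex  "liked"
[1,2] S  lex  "built"
[0,2] S/(S\NP)  >  k=1
[2,3] S\NP  lex  "idea"
[0,3] S  >  k=2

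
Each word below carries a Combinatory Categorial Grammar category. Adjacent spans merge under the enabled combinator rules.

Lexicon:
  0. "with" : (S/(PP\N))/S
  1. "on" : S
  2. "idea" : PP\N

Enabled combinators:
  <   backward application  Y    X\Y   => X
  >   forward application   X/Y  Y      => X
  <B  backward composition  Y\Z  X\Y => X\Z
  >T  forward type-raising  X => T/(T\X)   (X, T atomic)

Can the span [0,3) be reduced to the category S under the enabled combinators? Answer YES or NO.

[0,3] S   >
  [0,2] S/(PP\N)   >
    [0,1] "with" : (S/(PP\N))/S
    [1,2] "on" : S
  [2,3] "idea" : PP\N

YES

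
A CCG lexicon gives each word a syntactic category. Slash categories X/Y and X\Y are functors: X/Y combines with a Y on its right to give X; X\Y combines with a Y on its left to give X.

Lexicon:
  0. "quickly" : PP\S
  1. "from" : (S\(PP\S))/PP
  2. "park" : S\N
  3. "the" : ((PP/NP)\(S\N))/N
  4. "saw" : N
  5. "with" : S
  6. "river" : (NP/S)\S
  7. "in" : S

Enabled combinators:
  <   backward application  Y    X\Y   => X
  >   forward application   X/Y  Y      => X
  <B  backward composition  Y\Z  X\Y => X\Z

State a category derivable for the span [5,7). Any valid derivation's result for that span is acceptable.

NP/S

[0,8] S   <
  [0,1] "quickly" : PP\S
  [1,8] S\(PP\S)   >
    [1,2] "from" : (S\(PP\S))/PP
    [2,8] PP   >
      [2,5] PP/NP   <
        [2,3] "park" : S\N
        [3,5] (PP/NP)\(S\N)   >
          [3,4] "the" : ((PP/NP)\(S\N))/N
          [4,5] "saw" : N
      [5,8] NP   >
        [5,7] NP/S   <
          [5,6] "with" : S
          [6,7] "river" : (NP/S)\S
        [7,8] "in" : S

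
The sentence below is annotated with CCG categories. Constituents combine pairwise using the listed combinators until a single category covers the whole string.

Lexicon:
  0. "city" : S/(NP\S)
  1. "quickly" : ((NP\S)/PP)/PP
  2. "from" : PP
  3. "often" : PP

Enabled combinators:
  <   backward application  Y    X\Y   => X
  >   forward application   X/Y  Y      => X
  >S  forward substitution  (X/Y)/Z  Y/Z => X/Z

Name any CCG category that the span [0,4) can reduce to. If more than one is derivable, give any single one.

S

[0,4] S   >
  [0,1] "city" : S/(NP\S)
  [1,4] NP\S   >
    [1,3] (NP\S)/PP   >
      [1,2] "quickly" : ((NP\S)/PP)/PP
      [2,3] "from" : PP
    [3,4] "often" : PP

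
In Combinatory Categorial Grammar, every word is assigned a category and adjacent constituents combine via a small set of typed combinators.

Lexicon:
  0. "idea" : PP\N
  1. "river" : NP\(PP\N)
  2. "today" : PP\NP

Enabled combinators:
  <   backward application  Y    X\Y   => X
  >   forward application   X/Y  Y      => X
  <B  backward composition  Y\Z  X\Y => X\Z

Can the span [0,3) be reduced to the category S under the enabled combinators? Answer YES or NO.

NO

PP\N NP\(PP\N) PP\NP
CKY chart[0,3] = {PP}; S ∉ chart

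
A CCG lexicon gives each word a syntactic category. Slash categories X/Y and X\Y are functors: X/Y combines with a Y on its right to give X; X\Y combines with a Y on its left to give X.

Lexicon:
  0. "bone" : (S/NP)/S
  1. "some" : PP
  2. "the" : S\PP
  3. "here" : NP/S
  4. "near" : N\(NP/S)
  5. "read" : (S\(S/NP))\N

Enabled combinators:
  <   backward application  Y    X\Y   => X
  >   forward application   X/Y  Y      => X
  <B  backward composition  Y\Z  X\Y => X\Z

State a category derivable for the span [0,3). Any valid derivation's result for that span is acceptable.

[0,6] S   <
  [0,3] S/NP   >
    [0,1] "bone" : (S/NP)/S
    [1,3] S   <
      [1,2] "some" : PP
      [2,3] "the" : S\PP
  [3,6] S\(S/NP)   <
    [3,5] N   <
      [3,4] "here" : NP/S
      [4,5] "near" : N\(NP/S)
    [5,6] "read" : (S\(S/NP))\N

S/NP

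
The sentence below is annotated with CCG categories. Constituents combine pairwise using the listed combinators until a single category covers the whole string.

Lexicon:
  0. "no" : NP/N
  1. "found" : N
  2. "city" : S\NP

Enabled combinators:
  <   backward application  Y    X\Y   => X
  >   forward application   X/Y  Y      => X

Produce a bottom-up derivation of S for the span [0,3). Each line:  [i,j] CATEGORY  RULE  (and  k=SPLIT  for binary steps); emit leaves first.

[0,1] NP/N  lex  "no"
[1,2] N  lex  "found"
[0,2] NP  >  k=1
[2,3] S\NP  lex  "city"
[0,3] S  <  k=2

[0,3] S   <
  [0,2] NP   >
    [0,1] "no" : NP/N
    [1,2] "found" : N
  [2,3] "city" : S\NP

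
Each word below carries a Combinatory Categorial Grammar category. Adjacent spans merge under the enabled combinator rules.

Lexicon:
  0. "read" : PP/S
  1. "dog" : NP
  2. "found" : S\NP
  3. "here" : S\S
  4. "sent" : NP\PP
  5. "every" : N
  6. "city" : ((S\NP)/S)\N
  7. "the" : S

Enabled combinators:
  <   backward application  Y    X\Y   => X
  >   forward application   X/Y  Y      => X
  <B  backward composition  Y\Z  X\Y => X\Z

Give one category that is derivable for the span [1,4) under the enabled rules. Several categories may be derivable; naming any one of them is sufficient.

S

[0,8] S   <
  [0,5] NP   <
    [0,4] PP   >
      [0,1] "read" : PP/S
      [1,4] S   <
        [1,2] "dog" : NP
        [2,4] S\NP   <B
          [2,3] "found" : S\NP
          [3,4] "here" : S\S
    [4,5] "sent" : NP\PP
  [5,8] S\NP   >
    [5,7] (S\NP)/S   <
      [5,6] "every" : N
      [6,7] "city" : ((S\NP)/S)\N
    [7,8] "the" : S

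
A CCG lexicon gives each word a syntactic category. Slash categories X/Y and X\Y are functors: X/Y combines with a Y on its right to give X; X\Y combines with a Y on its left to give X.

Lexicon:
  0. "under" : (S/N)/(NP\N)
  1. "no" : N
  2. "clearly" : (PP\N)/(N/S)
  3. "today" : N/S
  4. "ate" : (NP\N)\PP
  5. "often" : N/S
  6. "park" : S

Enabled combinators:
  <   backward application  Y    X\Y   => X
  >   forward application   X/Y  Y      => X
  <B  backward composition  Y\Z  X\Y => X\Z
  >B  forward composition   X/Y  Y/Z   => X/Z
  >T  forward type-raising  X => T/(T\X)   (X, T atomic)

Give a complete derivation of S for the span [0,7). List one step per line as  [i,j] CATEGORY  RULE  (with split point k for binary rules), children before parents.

[0,1] (S/N)/(NP\N)  lex  "under"
[1,2] N  lex  "no"
[1,2] PP/(PP\N)  >T
[2,3] (PP\N)/(N/S)  lex  "clearly"
[3,4] N/S  lex  "today"
[2,4] PP\N  >  k=3
[1,4] PP  >  k=2
[4,5] (NP\N)\PP  lex  "ate"
[1,5] NP\N  <  k=4
[0,5] S/N  >  k=1
[5,6] N/S  lex  "often"
[6,7] S  lex  "park"
[5,7] N  >  k=6
[0,7] S  >  k=5

[0,7] S   >
  [0,5] S/N   >
    [0,1] "under" : (S/N)/(NP\N)
    [1,5] NP\N   <
      [1,4] PP   >
        [1,2] PP/(PP\N)   >T
          [1,2] "no" : N
        [2,4] PP\N   >
          [2,3] "clearly" : (PP\N)/(N/S)
          [3,4] "today" : N/S
      [4,5] "ate" : (NP\N)\PP
  [5,7] N   >
    [5,6] "often" : N/S
    [6,7] "park" : S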